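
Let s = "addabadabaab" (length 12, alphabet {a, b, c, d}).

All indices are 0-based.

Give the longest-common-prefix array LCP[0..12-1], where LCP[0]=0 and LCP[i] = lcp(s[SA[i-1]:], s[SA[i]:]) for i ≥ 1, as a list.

rank | idx | suffix
   0 |   9 | aab
   1 |  10 | ab
   2 |   7 | abaab
   3 |   3 | abadabaab
   4 |   5 | adabaab
   5 |   0 | addabadabaab
   6 |  11 | b
   7 |   8 | baab
   8 |   4 | badabaab
   9 |   6 | dabaab
  10 |   2 | dabadabaab
  11 |   1 | ddabadabaab

SA = [9, 10, 7, 3, 5, 0, 11, 8, 4, 6, 2, 1]
[i] adj suffixes → lcp
  [1] 9/10 → 1 ('a')
  [2] 10/7 → 2 ('ab')
  [3] 7/3 → 3 ('aba')
  [4] 3/5 → 1 ('a')
  [5] 5/0 → 2 ('ad')
  [6] 0/11 → 0 ('')
  [7] 11/8 → 1 ('b')
  [8] 8/4 → 2 ('ba')
  [9] 4/6 → 0 ('')
  [10] 6/2 → 4 ('daba')
  [11] 2/1 → 1 ('d')

[0, 1, 2, 3, 1, 2, 0, 1, 2, 0, 4, 1]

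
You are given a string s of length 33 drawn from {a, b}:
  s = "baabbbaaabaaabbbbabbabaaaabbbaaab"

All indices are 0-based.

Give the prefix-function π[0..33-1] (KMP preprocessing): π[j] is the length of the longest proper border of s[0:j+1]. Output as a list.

[0, 0, 0, 1, 1, 1, 2, 3, 0, 1, 2, 3, 0, 1, 1, 1, 1, 2, 1, 1, 2, 1, 2, 3, 0, 0, 1, 1, 1, 2, 3, 0, 1]

π[0] = 0
j=1 s[j]='a': π[1]=0 (border '')
j=2 s[j]='a': π[2]=0 (border '')
j=3 s[j]='b': π[3]=1 (border 'b')
j=4 s[j]='b': k: 1→0; π[4]=1 (border 'b')
j=5 s[j]='b': k: 1→0; π[5]=1 (border 'b')
j=6 s[j]='a': π[6]=2 (border 'ba')
j=7 s[j]='a': π[7]=3 (border 'baa')
j=8 s[j]='a': k: 3→0; π[8]=0 (border '')
j=9 s[j]='b': π[9]=1 (border 'b')
j=10 s[j]='a': π[10]=2 (border 'ba')
j=11 s[j]='a': π[11]=3 (border 'baa')
j=12 s[j]='a': k: 3→0; π[12]=0 (border '')
j=13 s[j]='b': π[13]=1 (border 'b')
j=14 s[j]='b': k: 1→0; π[14]=1 (border 'b')
j=15 s[j]='b': k: 1→0; π[15]=1 (border 'b')
j=16 s[j]='b': k: 1→0; π[16]=1 (border 'b')
j=17 s[j]='a': π[17]=2 (border 'ba')
j=18 s[j]='b': k: 2→0; π[18]=1 (border 'b')
j=19 s[j]='b': k: 1→0; π[19]=1 (border 'b')
j=20 s[j]='a': π[20]=2 (border 'ba')
j=21 s[j]='b': k: 2→0; π[21]=1 (border 'b')
j=22 s[j]='a': π[22]=2 (border 'ba')
j=23 s[j]='a': π[23]=3 (border 'baa')
j=24 s[j]='a': k: 3→0; π[24]=0 (border '')
j=25 s[j]='a': π[25]=0 (border '')
j=26 s[j]='b': π[26]=1 (border 'b')
j=27 s[j]='b': k: 1→0; π[27]=1 (border 'b')
j=28 s[j]='b': k: 1→0; π[28]=1 (border 'b')
j=29 s[j]='a': π[29]=2 (border 'ba')
j=30 s[j]='a': π[30]=3 (border 'baa')
j=31 s[j]='a': k: 3→0; π[31]=0 (border '')
j=32 s[j]='b': π[32]=1 (border 'b')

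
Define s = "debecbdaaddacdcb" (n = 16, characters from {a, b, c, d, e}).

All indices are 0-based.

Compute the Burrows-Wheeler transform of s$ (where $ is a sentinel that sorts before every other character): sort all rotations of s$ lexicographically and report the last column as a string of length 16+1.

bddaccedeabdca$db

rank  rotation           last
    0  $debecbdaaddacdcb  b
    1  aaddacdcb$debecbd  d
    2  acdcb$debecbdaadd  d
    3  addacdcb$debecbda  a
    4  b$debecbdaaddacdc  c
    5  bdaaddacdcb$debec  c
    6  becbdaaddacdcb$de  e
    7  cb$debecbdaaddacd  d
    8  cbdaaddacdcb$debe  e
    9  cdcb$debecbdaadda  a
   10  daaddacdcb$debecb  b
   11  dacdcb$debecbdaad  d
   12  dcb$debecbdaaddac  c
   13  ddacdcb$debecbdaa  a
   14  debecbdaaddacdcb$  $
   15  ebecbdaaddacdcb$d  d
   16  ecbdaaddacdcb$deb  b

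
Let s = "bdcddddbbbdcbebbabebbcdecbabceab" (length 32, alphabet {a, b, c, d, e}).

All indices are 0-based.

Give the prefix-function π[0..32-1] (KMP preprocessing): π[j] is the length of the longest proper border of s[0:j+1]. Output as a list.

π[0] = 0
j=1 s[j]='d': π[1]=0 (border '')
j=2 s[j]='c': π[2]=0 (border '')
j=3 s[j]='d': π[3]=0 (border '')
j=4 s[j]='d': π[4]=0 (border '')
j=5 s[j]='d': π[5]=0 (border '')
j=6 s[j]='d': π[6]=0 (border '')
j=7 s[j]='b': π[7]=1 (border 'b')
j=8 s[j]='b': k: 1→0; π[8]=1 (border 'b')
j=9 s[j]='b': k: 1→0; π[9]=1 (border 'b')
j=10 s[j]='d': π[10]=2 (border 'bd')
j=11 s[j]='c': π[11]=3 (border 'bdc')
j=12 s[j]='b': k: 3→0; π[12]=1 (border 'b')
j=13 s[j]='e': k: 1→0; π[13]=0 (border '')
j=14 s[j]='b': π[14]=1 (border 'b')
j=15 s[j]='b': k: 1→0; π[15]=1 (border 'b')
j=16 s[j]='a': k: 1→0; π[16]=0 (border '')
j=17 s[j]='b': π[17]=1 (border 'b')
j=18 s[j]='e': k: 1→0; π[18]=0 (border '')
j=19 s[j]='b': π[19]=1 (border 'b')
j=20 s[j]='b': k: 1→0; π[20]=1 (border 'b')
j=21 s[j]='c': k: 1→0; π[21]=0 (border '')
j=22 s[j]='d': π[22]=0 (border '')
j=23 s[j]='e': π[23]=0 (border '')
j=24 s[j]='c': π[24]=0 (border '')
j=25 s[j]='b': π[25]=1 (border 'b')
j=26 s[j]='a': k: 1→0; π[26]=0 (border '')
j=27 s[j]='b': π[27]=1 (border 'b')
j=28 s[j]='c': k: 1→0; π[28]=0 (border '')
j=29 s[j]='e': π[29]=0 (border '')
j=30 s[j]='a': π[30]=0 (border '')
j=31 s[j]='b': π[31]=1 (border 'b')

[0, 0, 0, 0, 0, 0, 0, 1, 1, 1, 2, 3, 1, 0, 1, 1, 0, 1, 0, 1, 1, 0, 0, 0, 0, 1, 0, 1, 0, 0, 0, 1]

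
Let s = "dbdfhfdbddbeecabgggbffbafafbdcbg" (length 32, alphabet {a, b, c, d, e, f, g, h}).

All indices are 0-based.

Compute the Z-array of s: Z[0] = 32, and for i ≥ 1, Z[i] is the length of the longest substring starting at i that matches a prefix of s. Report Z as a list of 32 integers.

[32, 0, 1, 0, 0, 0, 3, 0, 1, 2, 0, 0, 0, 0, 0, 0, 0, 0, 0, 0, 0, 0, 0, 0, 0, 0, 0, 0, 1, 0, 0, 0]

Z[0]=32
i=1: i≥r, start 0; Z[1]=0
i=2: i≥r, start 0; Z[2]=1 scan→box=[2,3)
i=3: i≥r, start 0; Z[3]=0
i=4: i≥r, start 0; Z[4]=0
i=5: i≥r, start 0; Z[5]=0
i=6: i≥r, start 0; Z[6]=3 scan→box=[6,9)
i=7: min(r-i=2, Z[1]=0)=0; Z[7]=0
i=8: min(r-i=1, Z[2]=1)=1; Z[8]=1
i=9: i≥r, start 0; Z[9]=2 scan→box=[9,11)
i=10: min(r-i=1, Z[1]=0)=0; Z[10]=0
i=11: i≥r, start 0; Z[11]=0
i=12: i≥r, start 0; Z[12]=0
i=13: i≥r, start 0; Z[13]=0
i=14: i≥r, start 0; Z[14]=0
i=15: i≥r, start 0; Z[15]=0
i=16: i≥r, start 0; Z[16]=0
i=17: i≥r, start 0; Z[17]=0
i=18: i≥r, start 0; Z[18]=0
i=19: i≥r, start 0; Z[19]=0
i=20: i≥r, start 0; Z[20]=0
i=21: i≥r, start 0; Z[21]=0
i=22: i≥r, start 0; Z[22]=0
i=23: i≥r, start 0; Z[23]=0
i=24: i≥r, start 0; Z[24]=0
i=25: i≥r, start 0; Z[25]=0
i=26: i≥r, start 0; Z[26]=0
i=27: i≥r, start 0; Z[27]=0
i=28: i≥r, start 0; Z[28]=1 scan→box=[28,29)
i=29: i≥r, start 0; Z[29]=0
i=30: i≥r, start 0; Z[30]=0
i=31: i≥r, start 0; Z[31]=0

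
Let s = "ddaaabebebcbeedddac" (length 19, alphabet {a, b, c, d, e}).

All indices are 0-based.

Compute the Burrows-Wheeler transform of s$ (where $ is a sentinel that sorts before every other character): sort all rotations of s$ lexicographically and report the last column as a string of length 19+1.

rank  rotation              last
    0  $ddaaabebebcbeedddac  c
    1  aaabebebcbeedddac$dd  d
    2  aabebebcbeedddac$dda  a
    3  abebebcbeedddac$ddaa  a
    4  ac$ddaaabebebcbeeddd  d
    5  bcbeedddac$ddaaabebe  e
    6  bebcbeedddac$ddaaabe  e
    7  bebebcbeedddac$ddaaa  a
    8  beedddac$ddaaabebebc  c
    9  c$ddaaabebebcbeeddda  a
   10  cbeedddac$ddaaabebeb  b
   11  daaabebebcbeedddac$d  d
   12  dac$ddaaabebebcbeedd  d
   13  ddaaabebebcbeedddac$  $
   14  ddac$ddaaabebebcbeed  d
   15  dddac$ddaaabebebcbee  e
   16  ebcbeedddac$ddaaabeb  b
   17  ebebcbeedddac$ddaaab  b
   18  edddac$ddaaabebebcbe  e
   19  eedddac$ddaaabebebcb  b

cdaadeeacabdd$debbeb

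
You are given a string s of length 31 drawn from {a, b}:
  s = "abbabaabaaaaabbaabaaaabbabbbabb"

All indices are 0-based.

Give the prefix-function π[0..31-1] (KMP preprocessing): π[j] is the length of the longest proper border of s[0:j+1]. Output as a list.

π[0] = 0
j=1 s[j]='b': π[1]=0 (border '')
j=2 s[j]='b': π[2]=0 (border '')
j=3 s[j]='a': π[3]=1 (border 'a')
j=4 s[j]='b': π[4]=2 (border 'ab')
j=5 s[j]='a': k: 2→0; π[5]=1 (border 'a')
j=6 s[j]='a': k: 1→0; π[6]=1 (border 'a')
j=7 s[j]='b': π[7]=2 (border 'ab')
j=8 s[j]='a': k: 2→0; π[8]=1 (border 'a')
j=9 s[j]='a': k: 1→0; π[9]=1 (border 'a')
j=10 s[j]='a': k: 1→0; π[10]=1 (border 'a')
j=11 s[j]='a': k: 1→0; π[11]=1 (border 'a')
j=12 s[j]='a': k: 1→0; π[12]=1 (border 'a')
j=13 s[j]='b': π[13]=2 (border 'ab')
j=14 s[j]='b': π[14]=3 (border 'abb')
j=15 s[j]='a': π[15]=4 (border 'abba')
j=16 s[j]='a': k: 4→1→0; π[16]=1 (border 'a')
j=17 s[j]='b': π[17]=2 (border 'ab')
j=18 s[j]='a': k: 2→0; π[18]=1 (border 'a')
j=19 s[j]='a': k: 1→0; π[19]=1 (border 'a')
j=20 s[j]='a': k: 1→0; π[20]=1 (border 'a')
j=21 s[j]='a': k: 1→0; π[21]=1 (border 'a')
j=22 s[j]='b': π[22]=2 (border 'ab')
j=23 s[j]='b': π[23]=3 (border 'abb')
j=24 s[j]='a': π[24]=4 (border 'abba')
j=25 s[j]='b': π[25]=5 (border 'abbab')
j=26 s[j]='b': k: 5→2; π[26]=3 (border 'abb')
j=27 s[j]='b': k: 3→0; π[27]=0 (border '')
j=28 s[j]='a': π[28]=1 (border 'a')
j=29 s[j]='b': π[29]=2 (border 'ab')
j=30 s[j]='b': π[30]=3 (border 'abb')

[0, 0, 0, 1, 2, 1, 1, 2, 1, 1, 1, 1, 1, 2, 3, 4, 1, 2, 1, 1, 1, 1, 2, 3, 4, 5, 3, 0, 1, 2, 3]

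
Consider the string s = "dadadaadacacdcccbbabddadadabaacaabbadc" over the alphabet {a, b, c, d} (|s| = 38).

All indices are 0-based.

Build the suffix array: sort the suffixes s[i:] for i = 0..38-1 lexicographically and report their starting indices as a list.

rank→(start, suffix):
  0 → (31, 'aabbadc')
  1 → (28, 'aacaabbadc')
  2 → (5, 'aadacacdcccbbabddadadabaacaabbadc')
  3 → (26, 'abaacaabbadc')
  4 → (32, 'abbadc')
  5 → (18, 'abddadadabaacaabbadc')
  6 → (29, 'acaabbadc')
  7 → (8, 'acacdcccbbabddadadabaacaabbadc')
  8 → (10, 'acdcccbbabddadadabaacaabbadc')
  9 → (3, 'adaadacacdcccbbabddadadabaacaabbadc')
  10 → (24, 'adabaacaabbadc')
  11 → (6, 'adacacdcccbbabddadadabaacaabbadc')
  12 → (1, 'adadaadacacdcccbbabddadadabaacaabbadc')
  13 → (22, 'adadabaacaabbadc')
  14 → (35, 'adc')
  15 → (27, 'baacaabbadc')
  16 → (17, 'babddadadabaacaabbadc')
  17 → (34, 'badc')
  18 → (16, 'bbabddadadabaacaabbadc')
  19 → (33, 'bbadc')
  20 → (19, 'bddadadabaacaabbadc')
  21 → (37, 'c')
  22 → (30, 'caabbadc')
  23 → (9, 'cacdcccbbabddadadabaacaabbadc')
  24 → (15, 'cbbabddadadabaacaabbadc')
  25 → (14, 'ccbbabddadadabaacaabbadc')
  26 → (13, 'cccbbabddadadabaacaabbadc')
  27 → (11, 'cdcccbbabddadadabaacaabbadc')
  28 → (4, 'daadacacdcccbbabddadadabaacaabbadc')
  29 → (25, 'dabaacaabbadc')
  30 → (7, 'dacacdcccbbabddadadabaacaabbadc')
  31 → (2, 'dadaadacacdcccbbabddadadabaacaabbadc')
  32 → (23, 'dadabaacaabbadc')
  33 → (0, 'dadadaadacacdcccbbabddadadabaacaabbadc')
  34 → (21, 'dadadabaacaabbadc')
  35 → (36, 'dc')
  36 → (12, 'dcccbbabddadadabaacaabbadc')
  37 → (20, 'ddadadabaacaabbadc')

[31, 28, 5, 26, 32, 18, 29, 8, 10, 3, 24, 6, 1, 22, 35, 27, 17, 34, 16, 33, 19, 37, 30, 9, 15, 14, 13, 11, 4, 25, 7, 2, 23, 0, 21, 36, 12, 20]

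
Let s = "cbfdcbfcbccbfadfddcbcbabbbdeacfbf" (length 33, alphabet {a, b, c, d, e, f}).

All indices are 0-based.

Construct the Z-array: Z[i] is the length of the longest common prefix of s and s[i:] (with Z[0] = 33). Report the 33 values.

[33, 0, 0, 0, 3, 0, 0, 2, 0, 1, 3, 0, 0, 0, 0, 0, 0, 0, 2, 0, 2, 0, 0, 0, 0, 0, 0, 0, 0, 1, 0, 0, 0]

Z[0]=33
i=1: i≥r, start 0; Z[1]=0
i=2: i≥r, start 0; Z[2]=0
i=3: i≥r, start 0; Z[3]=0
i=4: i≥r, start 0; Z[4]=3 extend→box=[4,7)
i=5: min(r-i=2, Z[1]=0)=0; Z[5]=0
i=6: min(r-i=1, Z[2]=0)=0; Z[6]=0
i=7: i≥r, start 0; Z[7]=2 extend→box=[7,9)
i=8: min(r-i=1, Z[1]=0)=0; Z[8]=0
i=9: i≥r, start 0; Z[9]=1 extend→box=[9,10)
i=10: i≥r, start 0; Z[10]=3 extend→box=[10,13)
i=11: min(r-i=2, Z[1]=0)=0; Z[11]=0
i=12: min(r-i=1, Z[2]=0)=0; Z[12]=0
i=13: i≥r, start 0; Z[13]=0
i=14: i≥r, start 0; Z[14]=0
i=15: i≥r, start 0; Z[15]=0
i=16: i≥r, start 0; Z[16]=0
i=17: i≥r, start 0; Z[17]=0
i=18: i≥r, start 0; Z[18]=2 extend→box=[18,20)
i=19: min(r-i=1, Z[1]=0)=0; Z[19]=0
i=20: i≥r, start 0; Z[20]=2 extend→box=[20,22)
i=21: min(r-i=1, Z[1]=0)=0; Z[21]=0
i=22: i≥r, start 0; Z[22]=0
i=23: i≥r, start 0; Z[23]=0
i=24: i≥r, start 0; Z[24]=0
i=25: i≥r, start 0; Z[25]=0
i=26: i≥r, start 0; Z[26]=0
i=27: i≥r, start 0; Z[27]=0
i=28: i≥r, start 0; Z[28]=0
i=29: i≥r, start 0; Z[29]=1 extend→box=[29,30)
i=30: i≥r, start 0; Z[30]=0
i=31: i≥r, start 0; Z[31]=0
i=32: i≥r, start 0; Z[32]=0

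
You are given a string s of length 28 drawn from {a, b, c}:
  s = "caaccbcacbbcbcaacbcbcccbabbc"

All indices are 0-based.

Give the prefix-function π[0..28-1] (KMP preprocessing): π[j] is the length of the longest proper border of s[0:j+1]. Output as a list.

π[0] = 0
j=1 s[j]='a': π[1]=0 (border '')
j=2 s[j]='a': π[2]=0 (border '')
j=3 s[j]='c': π[3]=1 (border 'c')
j=4 s[j]='c': k: 1→0; π[4]=1 (border 'c')
j=5 s[j]='b': k: 1→0; π[5]=0 (border '')
j=6 s[j]='c': π[6]=1 (border 'c')
j=7 s[j]='a': π[7]=2 (border 'ca')
j=8 s[j]='c': k: 2→0; π[8]=1 (border 'c')
j=9 s[j]='b': k: 1→0; π[9]=0 (border '')
j=10 s[j]='b': π[10]=0 (border '')
j=11 s[j]='c': π[11]=1 (border 'c')
j=12 s[j]='b': k: 1→0; π[12]=0 (border '')
j=13 s[j]='c': π[13]=1 (border 'c')
j=14 s[j]='a': π[14]=2 (border 'ca')
j=15 s[j]='a': π[15]=3 (border 'caa')
j=16 s[j]='c': π[16]=4 (border 'caac')
j=17 s[j]='b': k: 4→1→0; π[17]=0 (border '')
j=18 s[j]='c': π[18]=1 (border 'c')
j=19 s[j]='b': k: 1→0; π[19]=0 (border '')
j=20 s[j]='c': π[20]=1 (border 'c')
j=21 s[j]='c': k: 1→0; π[21]=1 (border 'c')
j=22 s[j]='c': k: 1→0; π[22]=1 (border 'c')
j=23 s[j]='b': k: 1→0; π[23]=0 (border '')
j=24 s[j]='a': π[24]=0 (border '')
j=25 s[j]='b': π[25]=0 (border '')
j=26 s[j]='b': π[26]=0 (border '')
j=27 s[j]='c': π[27]=1 (border 'c')

[0, 0, 0, 1, 1, 0, 1, 2, 1, 0, 0, 1, 0, 1, 2, 3, 4, 0, 1, 0, 1, 1, 1, 0, 0, 0, 0, 1]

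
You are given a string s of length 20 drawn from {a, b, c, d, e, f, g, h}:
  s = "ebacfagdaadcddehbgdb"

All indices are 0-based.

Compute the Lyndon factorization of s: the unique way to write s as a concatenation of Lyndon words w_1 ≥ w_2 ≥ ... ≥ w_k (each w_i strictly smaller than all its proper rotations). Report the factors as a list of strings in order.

["e", "b", "acfagd", "aadcddehbgdb"]

emit factor 1: 'e' (i=0, period=1)
emit factor 2: 'b' (i=1, period=1)
emit factor 3: 'acfagd' (i=2, period=6)
emit factor 4: 'aadcddehbgdb' (i=8, period=12)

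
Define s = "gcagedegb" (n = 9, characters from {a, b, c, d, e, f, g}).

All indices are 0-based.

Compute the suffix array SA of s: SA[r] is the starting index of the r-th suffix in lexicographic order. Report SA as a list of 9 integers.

rank | idx | suffix
   0 |   2 | agedegb
   1 |   8 | b
   2 |   1 | cagedegb
   3 |   5 | degb
   4 |   4 | edegb
   5 |   6 | egb
   6 |   7 | gb
   7 |   0 | gcagedegb
   8 |   3 | gedegb

[2, 8, 1, 5, 4, 6, 7, 0, 3]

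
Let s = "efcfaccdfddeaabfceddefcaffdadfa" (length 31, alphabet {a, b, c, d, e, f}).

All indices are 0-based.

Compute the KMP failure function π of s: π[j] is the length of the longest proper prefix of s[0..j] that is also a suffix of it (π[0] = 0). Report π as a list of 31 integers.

[0, 0, 0, 0, 0, 0, 0, 0, 0, 0, 0, 1, 0, 0, 0, 0, 0, 1, 0, 0, 1, 2, 3, 0, 0, 0, 0, 0, 0, 0, 0]

π[0] = 0
j=1 s[j]='f': π[1]=0 (border '')
j=2 s[j]='c': π[2]=0 (border '')
j=3 s[j]='f': π[3]=0 (border '')
j=4 s[j]='a': π[4]=0 (border '')
j=5 s[j]='c': π[5]=0 (border '')
j=6 s[j]='c': π[6]=0 (border '')
j=7 s[j]='d': π[7]=0 (border '')
j=8 s[j]='f': π[8]=0 (border '')
j=9 s[j]='d': π[9]=0 (border '')
j=10 s[j]='d': π[10]=0 (border '')
j=11 s[j]='e': π[11]=1 (border 'e')
j=12 s[j]='a': k: 1→0; π[12]=0 (border '')
j=13 s[j]='a': π[13]=0 (border '')
j=14 s[j]='b': π[14]=0 (border '')
j=15 s[j]='f': π[15]=0 (border '')
j=16 s[j]='c': π[16]=0 (border '')
j=17 s[j]='e': π[17]=1 (border 'e')
j=18 s[j]='d': k: 1→0; π[18]=0 (border '')
j=19 s[j]='d': π[19]=0 (border '')
j=20 s[j]='e': π[20]=1 (border 'e')
j=21 s[j]='f': π[21]=2 (border 'ef')
j=22 s[j]='c': π[22]=3 (border 'efc')
j=23 s[j]='a': k: 3→0; π[23]=0 (border '')
j=24 s[j]='f': π[24]=0 (border '')
j=25 s[j]='f': π[25]=0 (border '')
j=26 s[j]='d': π[26]=0 (border '')
j=27 s[j]='a': π[27]=0 (border '')
j=28 s[j]='d': π[28]=0 (border '')
j=29 s[j]='f': π[29]=0 (border '')
j=30 s[j]='a': π[30]=0 (border '')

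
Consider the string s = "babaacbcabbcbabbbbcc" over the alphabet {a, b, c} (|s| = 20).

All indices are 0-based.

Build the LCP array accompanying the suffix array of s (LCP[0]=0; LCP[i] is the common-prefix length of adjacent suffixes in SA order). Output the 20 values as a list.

[0, 1, 2, 3, 1, 0, 2, 3, 1, 3, 2, 3, 1, 2, 2, 0, 1, 1, 2, 1]

rank | idx | suffix
   0 |   3 | aacbcabbcbabbbbcc
   1 |   1 | abaacbcabbcbabbbbcc
   2 |  13 | abbbbcc
   3 |   8 | abbcbabbbbcc
   4 |   4 | acbcabbcbabbbbcc
   5 |   2 | baacbcabbcbabbbbcc
   6 |   0 | babaacbcabbcbabbbbcc
   7 |  12 | babbbbcc
   8 |  14 | bbbbcc
   9 |  15 | bbbcc
  10 |   9 | bbcbabbbbcc
  11 |  16 | bbcc
  12 |   6 | bcabbcbabbbbcc
  13 |  10 | bcbabbbbcc
  14 |  17 | bcc
  15 |  19 | c
  16 |   7 | cabbcbabbbbcc
  17 |  11 | cbabbbbcc
  18 |   5 | cbcabbcbabbbbcc
  19 |  18 | cc

SA = [3, 1, 13, 8, 4, 2, 0, 12, 14, 15, 9, 16, 6, 10, 17, 19, 7, 11, 5, 18]
rank  pair      lcp
   1  s[3:],s[1:]  1  'a'
   2  s[1:],s[13:]  2  'ab'
   3  s[13:],s[8:]  3  'abb'
   4  s[8:],s[4:]  1  'a'
   5  s[4:],s[2:]  0  ''
   6  s[2:],s[0:]  2  'ba'
   7  s[0:],s[12:]  3  'bab'
   8  s[12:],s[14:]  1  'b'
   9  s[14:],s[15:]  3  'bbb'
  10  s[15:],s[9:]  2  'bb'
  11  s[9:],s[16:]  3  'bbc'
  12  s[16:],s[6:]  1  'b'
  13  s[6:],s[10:]  2  'bc'
  14  s[10:],s[17:]  2  'bc'
  15  s[17:],s[19:]  0  ''
  16  s[19:],s[7:]  1  'c'
  17  s[7:],s[11:]  1  'c'
  18  s[11:],s[5:]  2  'cb'
  19  s[5:],s[18:]  1  'c'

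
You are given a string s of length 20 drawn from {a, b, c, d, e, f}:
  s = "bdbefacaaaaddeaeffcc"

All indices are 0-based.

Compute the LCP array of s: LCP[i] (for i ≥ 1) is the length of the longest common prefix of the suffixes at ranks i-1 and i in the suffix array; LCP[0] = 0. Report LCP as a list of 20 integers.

[0, 3, 2, 1, 1, 1, 0, 1, 0, 1, 1, 0, 1, 1, 0, 1, 2, 0, 1, 1]

sorted suffixes:
  #0 SA[0]=7  'aaaaddeaeffcc'
  #1 SA[1]=8  'aaaddeaeffcc'
  #2 SA[2]=9  'aaddeaeffcc'
  #3 SA[3]=5  'acaaaaddeaeffcc'
  #4 SA[4]=10  'addeaeffcc'
  #5 SA[5]=14  'aeffcc'
  #6 SA[6]=0  'bdbefacaaaaddeaeffcc'
  #7 SA[7]=2  'befacaaaaddeaeffcc'
  #8 SA[8]=19  'c'
  #9 SA[9]=6  'caaaaddeaeffcc'
  #10 SA[10]=18  'cc'
  #11 SA[11]=1  'dbefacaaaaddeaeffcc'
  #12 SA[12]=11  'ddeaeffcc'
  #13 SA[13]=12  'deaeffcc'
  #14 SA[14]=13  'eaeffcc'
  #15 SA[15]=3  'efacaaaaddeaeffcc'
  #16 SA[16]=15  'effcc'
  #17 SA[17]=4  'facaaaaddeaeffcc'
  #18 SA[18]=17  'fcc'
  #19 SA[19]=16  'ffcc'

SA = [7, 8, 9, 5, 10, 14, 0, 2, 19, 6, 18, 1, 11, 12, 13, 3, 15, 4, 17, 16]
rank  pair      lcp
   1  s[7:],s[8:]  3  'aaa'
   2  s[8:],s[9:]  2  'aa'
   3  s[9:],s[5:]  1  'a'
   4  s[5:],s[10:]  1  'a'
   5  s[10:],s[14:]  1  'a'
   6  s[14:],s[0:]  0  ''
   7  s[0:],s[2:]  1  'b'
   8  s[2:],s[19:]  0  ''
   9  s[19:],s[6:]  1  'c'
  10  s[6:],s[18:]  1  'c'
  11  s[18:],s[1:]  0  ''
  12  s[1:],s[11:]  1  'd'
  13  s[11:],s[12:]  1  'd'
  14  s[12:],s[13:]  0  ''
  15  s[13:],s[3:]  1  'e'
  16  s[3:],s[15:]  2  'ef'
  17  s[15:],s[4:]  0  ''
  18  s[4:],s[17:]  1  'f'
  19  s[17:],s[16:]  1  'f'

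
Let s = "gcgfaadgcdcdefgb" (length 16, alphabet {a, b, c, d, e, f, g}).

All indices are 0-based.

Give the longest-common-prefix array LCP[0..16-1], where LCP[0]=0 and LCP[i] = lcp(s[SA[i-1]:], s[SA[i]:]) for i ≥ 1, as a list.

[0, 1, 0, 0, 2, 1, 0, 1, 1, 0, 0, 1, 0, 1, 2, 1]

sorted suffixes:
  #0 SA[0]=4  'aadgcdcdefgb'
  #1 SA[1]=5  'adgcdcdefgb'
  #2 SA[2]=15  'b'
  #3 SA[3]=8  'cdcdefgb'
  #4 SA[4]=10  'cdefgb'
  #5 SA[5]=1  'cgfaadgcdcdefgb'
  #6 SA[6]=9  'dcdefgb'
  #7 SA[7]=11  'defgb'
  #8 SA[8]=6  'dgcdcdefgb'
  #9 SA[9]=12  'efgb'
  #10 SA[10]=3  'faadgcdcdefgb'
  #11 SA[11]=13  'fgb'
  #12 SA[12]=14  'gb'
  #13 SA[13]=7  'gcdcdefgb'
  #14 SA[14]=0  'gcgfaadgcdcdefgb'
  #15 SA[15]=2  'gfaadgcdcdefgb'

SA = [4, 5, 15, 8, 10, 1, 9, 11, 6, 12, 3, 13, 14, 7, 0, 2]
[i] adj suffixes → lcp
  [1] 4/5 → 1 ('a')
  [2] 5/15 → 0 ('')
  [3] 15/8 → 0 ('')
  [4] 8/10 → 2 ('cd')
  [5] 10/1 → 1 ('c')
  [6] 1/9 → 0 ('')
  [7] 9/11 → 1 ('d')
  [8] 11/6 → 1 ('d')
  [9] 6/12 → 0 ('')
  [10] 12/3 → 0 ('')
  [11] 3/13 → 1 ('f')
  [12] 13/14 → 0 ('')
  [13] 14/7 → 1 ('g')
  [14] 7/0 → 2 ('gc')
  [15] 0/2 → 1 ('g')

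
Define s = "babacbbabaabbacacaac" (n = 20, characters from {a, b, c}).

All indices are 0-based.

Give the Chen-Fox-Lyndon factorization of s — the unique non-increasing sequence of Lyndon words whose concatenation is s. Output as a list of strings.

["b", "abacbb", "ab", "aabbacacaac"]

emit factor 1: 'b' (i=0, period=1)
emit factor 2: 'abacbb' (i=1, period=6)
emit factor 3: 'ab' (i=7, period=2)
emit factor 4: 'aabbacacaac' (i=9, period=11)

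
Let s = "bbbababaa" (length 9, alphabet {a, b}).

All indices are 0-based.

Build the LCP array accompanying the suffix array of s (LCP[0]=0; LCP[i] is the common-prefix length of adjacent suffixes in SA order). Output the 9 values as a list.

rank→(start, suffix):
  0 → (8, 'a')
  1 → (7, 'aa')
  2 → (5, 'abaa')
  3 → (3, 'ababaa')
  4 → (6, 'baa')
  5 → (4, 'babaa')
  6 → (2, 'bababaa')
  7 → (1, 'bbababaa')
  8 → (0, 'bbbababaa')

SA = [8, 7, 5, 3, 6, 4, 2, 1, 0]
rank  pair      lcp
   1  s[8:],s[7:]  1  'a'
   2  s[7:],s[5:]  1  'a'
   3  s[5:],s[3:]  3  'aba'
   4  s[3:],s[6:]  0  ''
   5  s[6:],s[4:]  2  'ba'
   6  s[4:],s[2:]  4  'baba'
   7  s[2:],s[1:]  1  'b'
   8  s[1:],s[0:]  2  'bb'

[0, 1, 1, 3, 0, 2, 4, 1, 2]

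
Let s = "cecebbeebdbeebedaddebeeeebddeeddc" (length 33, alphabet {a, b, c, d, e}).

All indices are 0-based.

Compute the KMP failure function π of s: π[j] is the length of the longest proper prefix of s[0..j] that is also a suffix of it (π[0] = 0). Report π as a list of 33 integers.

π[0] = 0
j=1 s[j]='e': π[1]=0 (border '')
j=2 s[j]='c': π[2]=1 (border 'c')
j=3 s[j]='e': π[3]=2 (border 'ce')
j=4 s[j]='b': k: 2→0; π[4]=0 (border '')
j=5 s[j]='b': π[5]=0 (border '')
j=6 s[j]='e': π[6]=0 (border '')
j=7 s[j]='e': π[7]=0 (border '')
j=8 s[j]='b': π[8]=0 (border '')
j=9 s[j]='d': π[9]=0 (border '')
j=10 s[j]='b': π[10]=0 (border '')
j=11 s[j]='e': π[11]=0 (border '')
j=12 s[j]='e': π[12]=0 (border '')
j=13 s[j]='b': π[13]=0 (border '')
j=14 s[j]='e': π[14]=0 (border '')
j=15 s[j]='d': π[15]=0 (border '')
j=16 s[j]='a': π[16]=0 (border '')
j=17 s[j]='d': π[17]=0 (border '')
j=18 s[j]='d': π[18]=0 (border '')
j=19 s[j]='e': π[19]=0 (border '')
j=20 s[j]='b': π[20]=0 (border '')
j=21 s[j]='e': π[21]=0 (border '')
j=22 s[j]='e': π[22]=0 (border '')
j=23 s[j]='e': π[23]=0 (border '')
j=24 s[j]='e': π[24]=0 (border '')
j=25 s[j]='b': π[25]=0 (border '')
j=26 s[j]='d': π[26]=0 (border '')
j=27 s[j]='d': π[27]=0 (border '')
j=28 s[j]='e': π[28]=0 (border '')
j=29 s[j]='e': π[29]=0 (border '')
j=30 s[j]='d': π[30]=0 (border '')
j=31 s[j]='d': π[31]=0 (border '')
j=32 s[j]='c': π[32]=1 (border 'c')

[0, 0, 1, 2, 0, 0, 0, 0, 0, 0, 0, 0, 0, 0, 0, 0, 0, 0, 0, 0, 0, 0, 0, 0, 0, 0, 0, 0, 0, 0, 0, 0, 1]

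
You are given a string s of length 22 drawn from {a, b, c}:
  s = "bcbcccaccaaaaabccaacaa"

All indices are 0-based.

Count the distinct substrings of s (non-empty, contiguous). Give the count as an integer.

211

sorted suffixes:
  #0 SA[0]=21  'a'
  #1 SA[1]=20  'aa'
  #2 SA[2]=9  'aaaaabccaacaa'
  #3 SA[3]=10  'aaaabccaacaa'
  #4 SA[4]=11  'aaabccaacaa'
  #5 SA[5]=12  'aabccaacaa'
  #6 SA[6]=17  'aacaa'
  #7 SA[7]=13  'abccaacaa'
  #8 SA[8]=18  'acaa'
  #9 SA[9]=6  'accaaaaabccaacaa'
  #10 SA[10]=0  'bcbcccaccaaaaabccaacaa'
  #11 SA[11]=14  'bccaacaa'
  #12 SA[12]=2  'bcccaccaaaaabccaacaa'
  #13 SA[13]=19  'caa'
  #14 SA[14]=8  'caaaaabccaacaa'
  #15 SA[15]=16  'caacaa'
  #16 SA[16]=5  'caccaaaaabccaacaa'
  #17 SA[17]=1  'cbcccaccaaaaabccaacaa'
  #18 SA[18]=7  'ccaaaaabccaacaa'
  #19 SA[19]=15  'ccaacaa'
  #20 SA[20]=4  'ccaccaaaaabccaacaa'
  #21 SA[21]=3  'cccaccaaaaabccaacaa'

SA = [21, 20, 9, 10, 11, 12, 17, 13, 18, 6, 0, 14, 2, 19, 8, 16, 5, 1, 7, 15, 4, 3]
[i] adj suffixes → lcp
  [1] 21/20 → 1 ('a')
  [2] 20/9 → 2 ('aa')
  [3] 9/10 → 4 ('aaaa')
  [4] 10/11 → 3 ('aaa')
  [5] 11/12 → 2 ('aa')
  [6] 12/17 → 2 ('aa')
  [7] 17/13 → 1 ('a')
  [8] 13/18 → 1 ('a')
  [9] 18/6 → 2 ('ac')
  [10] 6/0 → 0 ('')
  [11] 0/14 → 2 ('bc')
  [12] 14/2 → 3 ('bcc')
  [13] 2/19 → 0 ('')
  [14] 19/8 → 3 ('caa')
  [15] 8/16 → 3 ('caa')
  [16] 16/5 → 2 ('ca')
  [17] 5/1 → 1 ('c')
  [18] 1/7 → 1 ('c')
  [19] 7/15 → 4 ('ccaa')
  [20] 15/4 → 3 ('cca')
  [21] 4/3 → 2 ('cc')

n(n+1)/2 = 22·23/2 = 253
Σ LCP = 0 + 1 + 2 + 4 + 3 + 2 + 2 + 1 + 1 + 2 + 0 + 2 + 3 + 0 + 3 + 3 + 2 + 1 + 1 + 4 + 3 + 2 = 42
distinct = 253 − 42 = 211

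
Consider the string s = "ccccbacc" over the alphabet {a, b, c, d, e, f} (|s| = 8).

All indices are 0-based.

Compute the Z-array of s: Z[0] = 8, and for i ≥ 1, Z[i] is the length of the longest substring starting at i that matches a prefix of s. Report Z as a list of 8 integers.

Z[0]=8
i=1: fresh scan; Z[1]=3 grow→box=[1,4)
i=2: min(r-i=2, Z[1]=3)=2; Z[2]=2
i=3: min(r-i=1, Z[2]=2)=1; Z[3]=1
i=4: fresh scan; Z[4]=0
i=5: fresh scan; Z[5]=0
i=6: fresh scan; Z[6]=2 grow→box=[6,8)
i=7: min(r-i=1, Z[1]=3)=1; Z[7]=1

[8, 3, 2, 1, 0, 0, 2, 1]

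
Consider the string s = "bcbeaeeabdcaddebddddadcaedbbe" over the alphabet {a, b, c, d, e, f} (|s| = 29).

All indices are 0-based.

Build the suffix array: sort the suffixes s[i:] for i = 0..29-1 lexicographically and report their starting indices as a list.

[7, 20, 11, 23, 4, 26, 0, 8, 15, 27, 2, 10, 22, 1, 19, 25, 9, 21, 18, 17, 16, 12, 13, 28, 6, 3, 14, 24, 5]

rank | idx | suffix
   0 |   7 | abdcaddebddddadcaedbbe
   1 |  20 | adcaedbbe
   2 |  11 | addebddddadcaedbbe
   3 |  23 | aedbbe
   4 |   4 | aeeabdcaddebddddadcaedbbe
   5 |  26 | bbe
   6 |   0 | bcbeaeeabdcaddebddddadcaedbbe
   7 |   8 | bdcaddebddddadcaedbbe
   8 |  15 | bddddadcaedbbe
   9 |  27 | be
  10 |   2 | beaeeabdcaddebddddadcaedbbe
  11 |  10 | caddebddddadcaedbbe
  12 |  22 | caedbbe
  13 |   1 | cbeaeeabdcaddebddddadcaedbbe
  14 |  19 | dadcaedbbe
  15 |  25 | dbbe
  16 |   9 | dcaddebddddadcaedbbe
  17 |  21 | dcaedbbe
  18 |  18 | ddadcaedbbe
  19 |  17 | dddadcaedbbe
  20 |  16 | ddddadcaedbbe
  21 |  12 | ddebddddadcaedbbe
  22 |  13 | debddddadcaedbbe
  23 |  28 | e
  24 |   6 | eabdcaddebddddadcaedbbe
  25 |   3 | eaeeabdcaddebddddadcaedbbe
  26 |  14 | ebddddadcaedbbe
  27 |  24 | edbbe
  28 |   5 | eeabdcaddebddddadcaedbbe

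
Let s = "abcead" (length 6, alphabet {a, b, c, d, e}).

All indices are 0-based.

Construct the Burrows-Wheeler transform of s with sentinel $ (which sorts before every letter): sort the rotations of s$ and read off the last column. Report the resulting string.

d$eabac

rank  rotation last
    0  $abcead  d
    1  abcead$  $
    2  ad$abce  e
    3  bcead$a  a
    4  cead$ab  b
    5  d$abcea  a
    6  ead$abc  c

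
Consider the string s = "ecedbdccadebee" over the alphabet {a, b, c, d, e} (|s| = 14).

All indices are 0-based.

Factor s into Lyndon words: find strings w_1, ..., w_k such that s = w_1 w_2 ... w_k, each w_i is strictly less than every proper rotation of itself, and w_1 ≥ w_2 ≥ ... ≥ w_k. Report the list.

emit factor 1: 'e' (i=0, period=1)
emit factor 2: 'ced' (i=1, period=3)
emit factor 3: 'bdcc' (i=4, period=4)
emit factor 4: 'adebee' (i=8, period=6)

["e", "ced", "bdcc", "adebee"]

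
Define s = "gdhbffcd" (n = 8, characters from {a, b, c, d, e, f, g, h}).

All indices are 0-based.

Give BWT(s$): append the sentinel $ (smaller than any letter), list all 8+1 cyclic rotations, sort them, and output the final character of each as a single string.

dhfcgfb$d

rank  rotation   last
    0  $gdhbffcd  d
    1  bffcd$gdh  h
    2  cd$gdhbff  f
    3  d$gdhbffc  c
    4  dhbffcd$g  g
    5  fcd$gdhbf  f
    6  ffcd$gdhb  b
    7  gdhbffcd$  $
    8  hbffcd$gd  d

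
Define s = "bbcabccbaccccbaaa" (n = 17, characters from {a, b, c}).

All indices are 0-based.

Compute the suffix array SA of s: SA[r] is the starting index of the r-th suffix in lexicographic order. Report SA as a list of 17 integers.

sorted suffixes:
  #0 SA[0]=16  'a'
  #1 SA[1]=15  'aa'
  #2 SA[2]=14  'aaa'
  #3 SA[3]=3  'abccbaccccbaaa'
  #4 SA[4]=8  'accccbaaa'
  #5 SA[5]=13  'baaa'
  #6 SA[6]=7  'baccccbaaa'
  #7 SA[7]=0  'bbcabccbaccccbaaa'
  #8 SA[8]=1  'bcabccbaccccbaaa'
  #9 SA[9]=4  'bccbaccccbaaa'
  #10 SA[10]=2  'cabccbaccccbaaa'
  #11 SA[11]=12  'cbaaa'
  #12 SA[12]=6  'cbaccccbaaa'
  #13 SA[13]=11  'ccbaaa'
  #14 SA[14]=5  'ccbaccccbaaa'
  #15 SA[15]=10  'cccbaaa'
  #16 SA[16]=9  'ccccbaaa'

[16, 15, 14, 3, 8, 13, 7, 0, 1, 4, 2, 12, 6, 11, 5, 10, 9]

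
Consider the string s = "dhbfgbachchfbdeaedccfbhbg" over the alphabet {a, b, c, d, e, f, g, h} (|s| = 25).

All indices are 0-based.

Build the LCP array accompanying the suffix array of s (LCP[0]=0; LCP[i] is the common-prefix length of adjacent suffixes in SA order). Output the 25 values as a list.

sorted suffixes:
  #0 SA[0]=6  'achchfbdeaedccfbhbg'
  #1 SA[1]=15  'aedccfbhbg'
  #2 SA[2]=5  'bachchfbdeaedccfbhbg'
  #3 SA[3]=12  'bdeaedccfbhbg'
  #4 SA[4]=2  'bfgbachchfbdeaedccfbhbg'
  #5 SA[5]=23  'bg'
  #6 SA[6]=21  'bhbg'
  #7 SA[7]=18  'ccfbhbg'
  #8 SA[8]=19  'cfbhbg'
  #9 SA[9]=7  'chchfbdeaedccfbhbg'
  #10 SA[10]=9  'chfbdeaedccfbhbg'
  #11 SA[11]=17  'dccfbhbg'
  #12 SA[12]=13  'deaedccfbhbg'
  #13 SA[13]=0  'dhbfgbachchfbdeaedccfbhbg'
  #14 SA[14]=14  'eaedccfbhbg'
  #15 SA[15]=16  'edccfbhbg'
  #16 SA[16]=11  'fbdeaedccfbhbg'
  #17 SA[17]=20  'fbhbg'
  #18 SA[18]=3  'fgbachchfbdeaedccfbhbg'
  #19 SA[19]=24  'g'
  #20 SA[20]=4  'gbachchfbdeaedccfbhbg'
  #21 SA[21]=1  'hbfgbachchfbdeaedccfbhbg'
  #22 SA[22]=22  'hbg'
  #23 SA[23]=8  'hchfbdeaedccfbhbg'
  #24 SA[24]=10  'hfbdeaedccfbhbg'

SA = [6, 15, 5, 12, 2, 23, 21, 18, 19, 7, 9, 17, 13, 0, 14, 16, 11, 20, 3, 24, 4, 1, 22, 8, 10]
rank  pair      lcp
   1  s[6:],s[15:]  1  'a'
   2  s[15:],s[5:]  0  ''
   3  s[5:],s[12:]  1  'b'
   4  s[12:],s[2:]  1  'b'
   5  s[2:],s[23:]  1  'b'
   6  s[23:],s[21:]  1  'b'
   7  s[21:],s[18:]  0  ''
   8  s[18:],s[19:]  1  'c'
   9  s[19:],s[7:]  1  'c'
  10  s[7:],s[9:]  2  'ch'
  11  s[9:],s[17:]  0  ''
  12  s[17:],s[13:]  1  'd'
  13  s[13:],s[0:]  1  'd'
  14  s[0:],s[14:]  0  ''
  15  s[14:],s[16:]  1  'e'
  16  s[16:],s[11:]  0  ''
  17  s[11:],s[20:]  2  'fb'
  18  s[20:],s[3:]  1  'f'
  19  s[3:],s[24:]  0  ''
  20  s[24:],s[4:]  1  'g'
  21  s[4:],s[1:]  0  ''
  22  s[1:],s[22:]  2  'hb'
  23  s[22:],s[8:]  1  'h'
  24  s[8:],s[10:]  1  'h'

[0, 1, 0, 1, 1, 1, 1, 0, 1, 1, 2, 0, 1, 1, 0, 1, 0, 2, 1, 0, 1, 0, 2, 1, 1]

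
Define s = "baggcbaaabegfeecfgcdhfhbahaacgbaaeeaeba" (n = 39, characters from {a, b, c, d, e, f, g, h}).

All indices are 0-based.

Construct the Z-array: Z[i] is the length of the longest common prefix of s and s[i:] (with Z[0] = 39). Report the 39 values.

[39, 0, 0, 0, 0, 2, 0, 0, 0, 1, 0, 0, 0, 0, 0, 0, 0, 0, 0, 0, 0, 0, 0, 2, 0, 0, 0, 0, 0, 0, 2, 0, 0, 0, 0, 0, 0, 2, 0]

Z[0]=39
i=1: fresh scan; Z[1]=0
i=2: fresh scan; Z[2]=0
i=3: fresh scan; Z[3]=0
i=4: fresh scan; Z[4]=0
i=5: fresh scan; Z[5]=2 grow→box=[5,7)
i=6: min(r-i=1, Z[1]=0)=0; Z[6]=0
i=7: fresh scan; Z[7]=0
i=8: fresh scan; Z[8]=0
i=9: fresh scan; Z[9]=1 grow→box=[9,10)
i=10: fresh scan; Z[10]=0
i=11: fresh scan; Z[11]=0
i=12: fresh scan; Z[12]=0
i=13: fresh scan; Z[13]=0
i=14: fresh scan; Z[14]=0
i=15: fresh scan; Z[15]=0
i=16: fresh scan; Z[16]=0
i=17: fresh scan; Z[17]=0
i=18: fresh scan; Z[18]=0
i=19: fresh scan; Z[19]=0
i=20: fresh scan; Z[20]=0
i=21: fresh scan; Z[21]=0
i=22: fresh scan; Z[22]=0
i=23: fresh scan; Z[23]=2 grow→box=[23,25)
i=24: min(r-i=1, Z[1]=0)=0; Z[24]=0
i=25: fresh scan; Z[25]=0
i=26: fresh scan; Z[26]=0
i=27: fresh scan; Z[27]=0
i=28: fresh scan; Z[28]=0
i=29: fresh scan; Z[29]=0
i=30: fresh scan; Z[30]=2 grow→box=[30,32)
i=31: min(r-i=1, Z[1]=0)=0; Z[31]=0
i=32: fresh scan; Z[32]=0
i=33: fresh scan; Z[33]=0
i=34: fresh scan; Z[34]=0
i=35: fresh scan; Z[35]=0
i=36: fresh scan; Z[36]=0
i=37: fresh scan; Z[37]=2 grow→box=[37,39)
i=38: min(r-i=1, Z[1]=0)=0; Z[38]=0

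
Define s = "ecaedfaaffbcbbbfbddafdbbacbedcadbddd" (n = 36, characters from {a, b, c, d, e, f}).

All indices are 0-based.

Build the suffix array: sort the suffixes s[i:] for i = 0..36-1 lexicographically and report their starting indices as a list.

[6, 24, 30, 2, 19, 7, 23, 22, 12, 13, 10, 16, 32, 26, 14, 29, 1, 11, 25, 35, 18, 21, 31, 28, 34, 17, 33, 4, 0, 27, 3, 5, 9, 15, 20, 8]

sorted suffixes:
  #0 SA[0]=6  'aaffbcbbbfbddafdbbacbedcadbddd'
  #1 SA[1]=24  'acbedcadbddd'
  #2 SA[2]=30  'adbddd'
  #3 SA[3]=2  'aedfaaffbcbbbfbddafdbbacbedcadbddd'
  #4 SA[4]=19  'afdbbacbedcadbddd'
  #5 SA[5]=7  'affbcbbbfbddafdbbacbedcadbddd'
  #6 SA[6]=23  'bacbedcadbddd'
  #7 SA[7]=22  'bbacbedcadbddd'
  #8 SA[8]=12  'bbbfbddafdbbacbedcadbddd'
  #9 SA[9]=13  'bbfbddafdbbacbedcadbddd'
  #10 SA[10]=10  'bcbbbfbddafdbbacbedcadbddd'
  #11 SA[11]=16  'bddafdbbacbedcadbddd'
  #12 SA[12]=32  'bddd'
  #13 SA[13]=26  'bedcadbddd'
  #14 SA[14]=14  'bfbddafdbbacbedcadbddd'
  #15 SA[15]=29  'cadbddd'
  #16 SA[16]=1  'caedfaaffbcbbbfbddafdbbacbedcadbddd'
  #17 SA[17]=11  'cbbbfbddafdbbacbedcadbddd'
  #18 SA[18]=25  'cbedcadbddd'
  #19 SA[19]=35  'd'
  #20 SA[20]=18  'dafdbbacbedcadbddd'
  #21 SA[21]=21  'dbbacbedcadbddd'
  #22 SA[22]=31  'dbddd'
  #23 SA[23]=28  'dcadbddd'
  #24 SA[24]=34  'dd'
  #25 SA[25]=17  'ddafdbbacbedcadbddd'
  #26 SA[26]=33  'ddd'
  #27 SA[27]=4  'dfaaffbcbbbfbddafdbbacbedcadbddd'
  #28 SA[28]=0  'ecaedfaaffbcbbbfbddafdbbacbedcadbddd'
  #29 SA[29]=27  'edcadbddd'
  #30 SA[30]=3  'edfaaffbcbbbfbddafdbbacbedcadbddd'
  #31 SA[31]=5  'faaffbcbbbfbddafdbbacbedcadbddd'
  #32 SA[32]=9  'fbcbbbfbddafdbbacbedcadbddd'
  #33 SA[33]=15  'fbddafdbbacbedcadbddd'
  #34 SA[34]=20  'fdbbacbedcadbddd'
  #35 SA[35]=8  'ffbcbbbfbddafdbbacbedcadbddd'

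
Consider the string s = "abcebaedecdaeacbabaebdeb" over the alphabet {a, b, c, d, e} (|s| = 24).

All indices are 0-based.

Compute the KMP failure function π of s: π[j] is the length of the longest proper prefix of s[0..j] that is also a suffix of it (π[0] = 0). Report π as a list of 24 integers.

π[0] = 0
j=1 s[j]='b': π[1]=0 (border '')
j=2 s[j]='c': π[2]=0 (border '')
j=3 s[j]='e': π[3]=0 (border '')
j=4 s[j]='b': π[4]=0 (border '')
j=5 s[j]='a': π[5]=1 (border 'a')
j=6 s[j]='e': k: 1→0; π[6]=0 (border '')
j=7 s[j]='d': π[7]=0 (border '')
j=8 s[j]='e': π[8]=0 (border '')
j=9 s[j]='c': π[9]=0 (border '')
j=10 s[j]='d': π[10]=0 (border '')
j=11 s[j]='a': π[11]=1 (border 'a')
j=12 s[j]='e': k: 1→0; π[12]=0 (border '')
j=13 s[j]='a': π[13]=1 (border 'a')
j=14 s[j]='c': k: 1→0; π[14]=0 (border '')
j=15 s[j]='b': π[15]=0 (border '')
j=16 s[j]='a': π[16]=1 (border 'a')
j=17 s[j]='b': π[17]=2 (border 'ab')
j=18 s[j]='a': k: 2→0; π[18]=1 (border 'a')
j=19 s[j]='e': k: 1→0; π[19]=0 (border '')
j=20 s[j]='b': π[20]=0 (border '')
j=21 s[j]='d': π[21]=0 (border '')
j=22 s[j]='e': π[22]=0 (border '')
j=23 s[j]='b': π[23]=0 (border '')

[0, 0, 0, 0, 0, 1, 0, 0, 0, 0, 0, 1, 0, 1, 0, 0, 1, 2, 1, 0, 0, 0, 0, 0]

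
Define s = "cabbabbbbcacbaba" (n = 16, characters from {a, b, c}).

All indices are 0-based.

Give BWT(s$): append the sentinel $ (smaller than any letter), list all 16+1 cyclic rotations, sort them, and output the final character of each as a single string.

abbcbcacbaabbb$ba

rank  rotation           last
    0  $cabbabbbbcacbaba  a
    1  a$cabbabbbbcacbab  b
    2  aba$cabbabbbbcacb  b
    3  abbabbbbcacbaba$c  c
    4  abbbbcacbaba$cabb  b
    5  acbaba$cabbabbbbc  c
    6  ba$cabbabbbbcacba  a
    7  baba$cabbabbbbcac  c
    8  babbbbcacbaba$cab  b
    9  bbabbbbcacbaba$ca  a
   10  bbbbcacbaba$cabba  a
   11  bbbcacbaba$cabbab  b
   12  bbcacbaba$cabbabb  b
   13  bcacbaba$cabbabbb  b
   14  cabbabbbbcacbaba$  $
   15  cacbaba$cabbabbbb  b
   16  cbaba$cabbabbbbca  a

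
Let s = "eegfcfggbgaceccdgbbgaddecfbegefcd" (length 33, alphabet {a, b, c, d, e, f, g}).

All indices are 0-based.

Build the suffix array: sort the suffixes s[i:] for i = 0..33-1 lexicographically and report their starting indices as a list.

[10, 20, 17, 26, 8, 18, 13, 31, 14, 11, 24, 4, 32, 21, 22, 15, 12, 23, 0, 29, 27, 1, 25, 30, 3, 5, 9, 19, 16, 7, 28, 2, 6]

rank | idx | suffix
   0 |  10 | aceccdgbbgaddecfbegefcd
   1 |  20 | addecfbegefcd
   2 |  17 | bbgaddecfbegefcd
   3 |  26 | begefcd
   4 |   8 | bgaceccdgbbgaddecfbegefcd
   5 |  18 | bgaddecfbegefcd
   6 |  13 | ccdgbbgaddecfbegefcd
   7 |  31 | cd
   8 |  14 | cdgbbgaddecfbegefcd
   9 |  11 | ceccdgbbgaddecfbegefcd
  10 |  24 | cfbegefcd
  11 |   4 | cfggbgaceccdgbbgaddecfbegefcd
  12 |  32 | d
  13 |  21 | ddecfbegefcd
  14 |  22 | decfbegefcd
  15 |  15 | dgbbgaddecfbegefcd
  16 |  12 | eccdgbbgaddecfbegefcd
  17 |  23 | ecfbegefcd
  18 |   0 | eegfcfggbgaceccdgbbgaddecfbegefcd
  19 |  29 | efcd
  20 |  27 | egefcd
  21 |   1 | egfcfggbgaceccdgbbgaddecfbegefcd
  22 |  25 | fbegefcd
  23 |  30 | fcd
  24 |   3 | fcfggbgaceccdgbbgaddecfbegefcd
  25 |   5 | fggbgaceccdgbbgaddecfbegefcd
  26 |   9 | gaceccdgbbgaddecfbegefcd
  27 |  19 | gaddecfbegefcd
  28 |  16 | gbbgaddecfbegefcd
  29 |   7 | gbgaceccdgbbgaddecfbegefcd
  30 |  28 | gefcd
  31 |   2 | gfcfggbgaceccdgbbgaddecfbegefcd
  32 |   6 | ggbgaceccdgbbgaddecfbegefcd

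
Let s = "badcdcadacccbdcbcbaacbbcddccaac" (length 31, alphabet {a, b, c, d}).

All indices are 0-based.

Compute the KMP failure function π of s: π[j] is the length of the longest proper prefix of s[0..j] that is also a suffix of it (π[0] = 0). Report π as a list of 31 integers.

[0, 0, 0, 0, 0, 0, 0, 0, 0, 0, 0, 0, 1, 0, 0, 1, 0, 1, 2, 0, 0, 1, 1, 0, 0, 0, 0, 0, 0, 0, 0]

π[0] = 0
j=1 s[j]='a': π[1]=0 (border '')
j=2 s[j]='d': π[2]=0 (border '')
j=3 s[j]='c': π[3]=0 (border '')
j=4 s[j]='d': π[4]=0 (border '')
j=5 s[j]='c': π[5]=0 (border '')
j=6 s[j]='a': π[6]=0 (border '')
j=7 s[j]='d': π[7]=0 (border '')
j=8 s[j]='a': π[8]=0 (border '')
j=9 s[j]='c': π[9]=0 (border '')
j=10 s[j]='c': π[10]=0 (border '')
j=11 s[j]='c': π[11]=0 (border '')
j=12 s[j]='b': π[12]=1 (border 'b')
j=13 s[j]='d': k: 1→0; π[13]=0 (border '')
j=14 s[j]='c': π[14]=0 (border '')
j=15 s[j]='b': π[15]=1 (border 'b')
j=16 s[j]='c': k: 1→0; π[16]=0 (border '')
j=17 s[j]='b': π[17]=1 (border 'b')
j=18 s[j]='a': π[18]=2 (border 'ba')
j=19 s[j]='a': k: 2→0; π[19]=0 (border '')
j=20 s[j]='c': π[20]=0 (border '')
j=21 s[j]='b': π[21]=1 (border 'b')
j=22 s[j]='b': k: 1→0; π[22]=1 (border 'b')
j=23 s[j]='c': k: 1→0; π[23]=0 (border '')
j=24 s[j]='d': π[24]=0 (border '')
j=25 s[j]='d': π[25]=0 (border '')
j=26 s[j]='c': π[26]=0 (border '')
j=27 s[j]='c': π[27]=0 (border '')
j=28 s[j]='a': π[28]=0 (border '')
j=29 s[j]='a': π[29]=0 (border '')
j=30 s[j]='c': π[30]=0 (border '')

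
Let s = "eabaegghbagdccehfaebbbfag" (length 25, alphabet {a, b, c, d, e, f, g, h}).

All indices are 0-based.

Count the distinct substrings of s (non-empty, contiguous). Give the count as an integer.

303

rank→(start, suffix):
  0 → (1, 'abaegghbagdccehfaebbbfag')
  1 → (17, 'aebbbfag')
  2 → (3, 'aegghbagdccehfaebbbfag')
  3 → (23, 'ag')
  4 → (9, 'agdccehfaebbbfag')
  5 → (2, 'baegghbagdccehfaebbbfag')
  6 → (8, 'bagdccehfaebbbfag')
  7 → (19, 'bbbfag')
  8 → (20, 'bbfag')
  9 → (21, 'bfag')
  10 → (12, 'ccehfaebbbfag')
  11 → (13, 'cehfaebbbfag')
  12 → (11, 'dccehfaebbbfag')
  13 → (0, 'eabaegghbagdccehfaebbbfag')
  14 → (18, 'ebbbfag')
  15 → (4, 'egghbagdccehfaebbbfag')
  16 → (14, 'ehfaebbbfag')
  17 → (16, 'faebbbfag')
  18 → (22, 'fag')
  19 → (24, 'g')
  20 → (10, 'gdccehfaebbbfag')
  21 → (5, 'gghbagdccehfaebbbfag')
  22 → (6, 'ghbagdccehfaebbbfag')
  23 → (7, 'hbagdccehfaebbbfag')
  24 → (15, 'hfaebbbfag')

SA = [1, 17, 3, 23, 9, 2, 8, 19, 20, 21, 12, 13, 11, 0, 18, 4, 14, 16, 22, 24, 10, 5, 6, 7, 15]
i: (SA[i-1],SA[i]) lcp shared
  1: (1,17) 1 'a'
  2: (17,3) 2 'ae'
  3: (3,23) 1 'a'
  4: (23,9) 2 'ag'
  5: (9,2) 0 ''
  6: (2,8) 2 'ba'
  7: (8,19) 1 'b'
  8: (19,20) 2 'bb'
  9: (20,21) 1 'b'
  10: (21,12) 0 ''
  11: (12,13) 1 'c'
  12: (13,11) 0 ''
  13: (11,0) 0 ''
  14: (0,18) 1 'e'
  15: (18,4) 1 'e'
  16: (4,14) 1 'e'
  17: (14,16) 0 ''
  18: (16,22) 2 'fa'
  19: (22,24) 0 ''
  20: (24,10) 1 'g'
  21: (10,5) 1 'g'
  22: (5,6) 1 'g'
  23: (6,7) 0 ''
  24: (7,15) 1 'h'

n(n+1)/2 = 25·26/2 = 325
Σ LCP = 0 + 1 + 2 + 1 + 2 + 0 + 2 + 1 + 2 + 1 + 0 + 1 + 0 + 0 + 1 + 1 + 1 + 0 + 2 + 0 + 1 + 1 + 1 + 0 + 1 = 22
distinct = 325 − 22 = 303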